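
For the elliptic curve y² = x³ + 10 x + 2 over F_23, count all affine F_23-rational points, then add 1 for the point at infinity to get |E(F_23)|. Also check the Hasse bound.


Affine points = {(0, 5), (0, 18), (1, 6), (1, 17), (3, 6), (3, 17), (5, 4), (5, 19), (6, 5), (6, 18), (7, 1), (7, 22), (9, 4), (9, 19), (13, 11), (13, 12), (15, 10), (15, 13), (16, 7), (16, 16), (17, 5), (17, 18), (19, 6), (19, 17)}; affine count = 24; |E(F_23)| = 25.

Discriminant check: Δ ∝ 4a³ + 27b² = 4·10³ + 27·2² = 4·1000 + 27·4 ≡ 14 (mod 23). Nonzero ⇒ E is nonsingular.
For each x ∈ F_23, compute rhs = x³ + 10·x + 2 mod 23, then count y ∈ F_23 with y² ≡ rhs.
  x = 0: rhs = 2, matching y values: 5, 18 (2 points).
  x = 1: rhs = 13, matching y values: 6, 17 (2 points).
  x = 2: rhs = 7, matching y values: none (0 points).
  x = 3: rhs = 13, matching y values: 6, 17 (2 points).
  x = 4: rhs = 14, matching y values: none (0 points).
  x = 5: rhs = 16, matching y values: 4, 19 (2 points).
  x = 6: rhs = 2, matching y values: 5, 18 (2 points).
  x = 7: rhs = 1, matching y values: 1, 22 (2 points).
  x = 8: rhs = 19, matching y values: none (0 points).
  x = 9: rhs = 16, matching y values: 4, 19 (2 points).
  x = 10: rhs = 21, matching y values: none (0 points).
  x = 11: rhs = 17, matching y values: none (0 points).
  x = 12: rhs = 10, matching y values: none (0 points).
  x = 13: rhs = 6, matching y values: 11, 12 (2 points).
  x = 14: rhs = 11, matching y values: none (0 points).
  x = 15: rhs = 8, matching y values: 10, 13 (2 points).
  x = 16: rhs = 3, matching y values: 7, 16 (2 points).
  x = 17: rhs = 2, matching y values: 5, 18 (2 points).
  x = 18: rhs = 11, matching y values: none (0 points).
  x = 19: rhs = 13, matching y values: 6, 17 (2 points).
  x = 20: rhs = 14, matching y values: none (0 points).
  x = 21: rhs = 20, matching y values: none (0 points).
  x = 22: rhs = 14, matching y values: none (0 points).
Total affine count: 24.
Full point count |E(F_23)| = 24 + 1 = 25.
Hasse bound: |25 − (23+1)| = |1| = 1 ≤ 2√23 ≈ 9.5917 ✓.


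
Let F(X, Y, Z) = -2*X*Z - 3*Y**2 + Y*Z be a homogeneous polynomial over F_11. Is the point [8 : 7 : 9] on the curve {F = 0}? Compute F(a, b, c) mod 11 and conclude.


F(8,7,9) ≡ 3 (mod 11); P is NOT on the curve.

Evaluate F(8, 7, 9) term-by-term (mod 11).
  -2*X*Z ↦ -2·8·1·9 = -144
  -3*Y**2 ↦ -3·1·49·1 = -147
  Y*Z ↦ 1·1·7·9 = 63
Sum: F(8, 7, 9) = (-144) + (-147) + (63) = -228.
Reducing mod 11: -228 ≡ 3 (mod 11).
Since F(a, b, c) ≡ 3 ≠ 0 (mod 11), P does NOT lie on the curve.


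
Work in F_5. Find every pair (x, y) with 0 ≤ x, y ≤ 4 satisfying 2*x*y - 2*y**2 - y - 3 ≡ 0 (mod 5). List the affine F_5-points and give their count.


Affine F_5-points: {(2, 2), (3, 1), (3, 4), (4, 3)}; count = 4.

For each of the 25 pairs (x, y) ∈ F_5², evaluate f(x, y) mod 5. Record the zeros.
  x = 0: [0↦2, 1↦4, 2↦2, 3↦1, 4↦1]  zeros at y ∈ ∅
  x = 1: [0↦2, 1↦1, 2↦1, 3↦2, 4↦4]  zeros at y ∈ ∅
  x = 2: [0↦2, 1↦3, 2↦0, 3↦3, 4↦2]  zeros at y ∈ {2}
  x = 3: [0↦2, 1↦0, 2↦4, 3↦4, 4↦0]  zeros at y ∈ {1, 4}
  x = 4: [0↦2, 1↦2, 2↦3, 3↦0, 4↦3]  zeros at y ∈ {3}
Collecting zeros: affine points = {(2, 2), (3, 1), (3, 4), (4, 3)}.
Total count |C(F_5)_aff| = 4.


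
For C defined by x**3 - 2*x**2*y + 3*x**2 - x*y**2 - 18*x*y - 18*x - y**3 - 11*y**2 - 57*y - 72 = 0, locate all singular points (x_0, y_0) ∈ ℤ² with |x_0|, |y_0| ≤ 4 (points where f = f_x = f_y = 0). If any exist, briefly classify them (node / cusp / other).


Singular points: {(-3, -3)}; classification: cusp.

Compute partial derivatives:
  f_x = 3*x**2 - 4*x*y + 6*x - y**2 - 18*y - 18.
  f_y = -2*x**2 - 2*x*y - 18*x - 3*y**2 - 22*y - 57.
Scan x_0 ∈ {−4, ..., 4}. For each x_0, f_y(x_0, y) is a polynomial in y; find its integer roots y ∈ {−4, ..., 4}, then test f_x and f at those candidates.
  x = -4: f_y(-4, y) = -3*y**2 - 14*y - 17; no integer root y with |y| ≤ 4.
  x = -3: f_y(-3, y) = -3*y**2 - 16*y - 21; vanishes at y ∈ {-3}. (-3, -3): f_x = 0, f = 0 — SINGULAR.
  x = -2: f_y(-2, y) = -3*y**2 - 18*y - 29; no integer root y with |y| ≤ 4.
  x = -1: f_y(-1, y) = -3*y**2 - 20*y - 41; no integer root y with |y| ≤ 4.
  x = 0: f_y(0, y) = -3*y**2 - 22*y - 57; no integer root y with |y| ≤ 4.
  x = 1: f_y(1, y) = -3*y**2 - 24*y - 77; no integer root y with |y| ≤ 4.
  x = 2: f_y(2, y) = -3*y**2 - 26*y - 101; no integer root y with |y| ≤ 4.
  x = 3: f_y(3, y) = -3*y**2 - 28*y - 129; no integer root y with |y| ≤ 4.
  x = 4: f_y(4, y) = -3*y**2 - 30*y - 161; no integer root y with |y| ≤ 4.
Only singular point on the grid: (-3, -3).
Classify: substitute x = -3 + u, y = -3 + v and expand: f = u**3 - 2*u**2*v - u*v**2 - v**3 + v**2.
No constant or linear terms (consistent with a singular point). Quadratic part: v**2. Cubic part: u**3 - 2*u**2*v - u*v**2 - v**3.
The quadratic part v**2 is a perfect square, so there is a single (double) tangent line v = 0, i.e. y = -3. Restricting the cubic part to that line (v = 0) leaves u**3 ≠ 0, so f is not divisible by v and the branch is v² ≈ -u**3 to lowest order — this is a cusp.
Classification: cusp.


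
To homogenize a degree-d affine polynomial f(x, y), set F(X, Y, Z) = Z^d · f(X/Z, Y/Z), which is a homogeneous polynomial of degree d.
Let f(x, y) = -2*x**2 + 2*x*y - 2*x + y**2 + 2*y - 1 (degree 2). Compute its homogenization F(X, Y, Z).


F(X, Y, Z) = -2*X**2 + 2*X*Y - 2*X*Z + Y**2 + 2*Y*Z - Z**2

deg(f) = 2.
Substitute x = X/Z, y = Y/Z into f, then multiply by Z^2.
  monomial -2·x^2·y^0 ↦ -2·X^2·Y^0·Z^0.
  monomial 2·x^1·y^1 ↦ 2·X^1·Y^1·Z^0.
  monomial -2·x^1·y^0 ↦ -2·X^1·Y^0·Z^1.
  monomial 1·x^0·y^2 ↦ 1·X^0·Y^2·Z^0.
  monomial 2·x^0·y^1 ↦ 2·X^0·Y^1·Z^1.
  monomial -1·x^0·y^0 ↦ -1·X^0·Y^0·Z^2.
Collecting: F(X, Y, Z) = -2*X**2 + 2*X*Y - 2*X*Z + Y**2 + 2*Y*Z - Z**2.


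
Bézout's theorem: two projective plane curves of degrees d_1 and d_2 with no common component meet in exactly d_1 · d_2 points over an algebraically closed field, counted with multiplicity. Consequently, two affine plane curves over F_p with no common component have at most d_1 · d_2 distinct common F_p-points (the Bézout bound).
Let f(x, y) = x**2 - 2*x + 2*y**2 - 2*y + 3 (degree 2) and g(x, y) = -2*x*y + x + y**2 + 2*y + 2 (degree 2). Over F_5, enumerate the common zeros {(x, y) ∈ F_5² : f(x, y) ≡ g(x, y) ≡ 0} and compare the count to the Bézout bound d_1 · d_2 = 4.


Common zeros: {(3, 4)}; count = 1; Bézout bound = 4.

deg(f) = 2, deg(g) = 2, so Bézout bound = 4.
Scan x ∈ F_5. For each x, list the y ∈ F_5 with f(x, y) ≡ 0 and those with g(x, y) ≡ 0 (mod 5); the common zeros in that column are the intersection.
  x = 0: f ≡ 0 at y ∈ {3}; g ≡ 0 at y ∈ {1, 2}; common: ∅.
  x = 1: f ≡ 0 at y ∈ ∅; g ≡ 0 at y ∈ ∅; common: ∅.
  x = 2: f ≡ 0 at y ∈ {3}; g ≡ 0 at y ∈ ∅; common: ∅.
  x = 3: f ≡ 0 at y ∈ {2, 4}; g ≡ 0 at y ∈ {0, 4}; common: {4}.
  x = 4: f ≡ 0 at y ∈ {2, 4}; g ≡ 0 at y ∈ ∅; common: ∅.
Collecting: common zeros = {(3, 4)}, so the count is 1.
Comparison with the Bézout bound: 1 ≤ 4 = deg(f)·deg(g), as expected for curves with no common component (the affine F_5-count falls short of the bound because intersections may lie at infinity, over extension fields, or carry multiplicity).


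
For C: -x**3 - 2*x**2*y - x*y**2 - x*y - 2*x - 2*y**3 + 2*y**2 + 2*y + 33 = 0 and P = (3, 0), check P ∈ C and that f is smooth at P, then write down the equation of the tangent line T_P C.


Tangent line at P: -29*x - 19*y + 87 = 0.

Step 1: f(3, 0) = 0, so P lies on C.
Step 2: partial derivatives
  f_x(x, y) = -3*x**2 - 4*x*y - y**2 - y - 2, f_y(x, y) = -2*x**2 - 2*x*y - x - 6*y**2 + 4*y + 2.
  f_x(P) = -29, f_y(P) = -19 (gradient nonzero, so P is smooth).
Step 3: tangent line at P: -29·(x − 3) + -19·(y − 0) = 0.
Expanding: -29*x - 19*y + 87 = 0.


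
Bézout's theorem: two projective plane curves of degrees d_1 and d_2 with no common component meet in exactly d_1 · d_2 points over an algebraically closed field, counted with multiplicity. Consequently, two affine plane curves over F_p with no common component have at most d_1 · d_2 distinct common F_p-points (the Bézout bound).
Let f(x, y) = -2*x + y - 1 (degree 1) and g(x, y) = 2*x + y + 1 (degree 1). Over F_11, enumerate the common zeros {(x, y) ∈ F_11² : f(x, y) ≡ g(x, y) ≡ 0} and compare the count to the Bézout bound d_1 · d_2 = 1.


Common zeros: {(5, 0)}; count = 1; Bézout bound = 1.

deg(f) = 1, deg(g) = 1, so Bézout bound = 1.
Scan x ∈ F_11. For each x, list the y ∈ F_11 with f(x, y) ≡ 0 and those with g(x, y) ≡ 0 (mod 11); the common zeros in that column are the intersection.
  x = 0: f ≡ 0 at y ∈ {1}; g ≡ 0 at y ∈ {10}; common: ∅.
  x = 1: f ≡ 0 at y ∈ {3}; g ≡ 0 at y ∈ {8}; common: ∅.
  x = 2: f ≡ 0 at y ∈ {5}; g ≡ 0 at y ∈ {6}; common: ∅.
  x = 3: f ≡ 0 at y ∈ {7}; g ≡ 0 at y ∈ {4}; common: ∅.
  x = 4: f ≡ 0 at y ∈ {9}; g ≡ 0 at y ∈ {2}; common: ∅.
  x = 5: f ≡ 0 at y ∈ {0}; g ≡ 0 at y ∈ {0}; common: {0}.
  x = 6: f ≡ 0 at y ∈ {2}; g ≡ 0 at y ∈ {9}; common: ∅.
  x = 7: f ≡ 0 at y ∈ {4}; g ≡ 0 at y ∈ {7}; common: ∅.
  x = 8: f ≡ 0 at y ∈ {6}; g ≡ 0 at y ∈ {5}; common: ∅.
  x = 9: f ≡ 0 at y ∈ {8}; g ≡ 0 at y ∈ {3}; common: ∅.
  x = 10: f ≡ 0 at y ∈ {10}; g ≡ 0 at y ∈ {1}; common: ∅.
Collecting: common zeros = {(5, 0)}, so the count is 1.
Comparison with the Bézout bound: 1 ≤ 1 = deg(f)·deg(g), as expected for curves with no common component (the bound is attained).


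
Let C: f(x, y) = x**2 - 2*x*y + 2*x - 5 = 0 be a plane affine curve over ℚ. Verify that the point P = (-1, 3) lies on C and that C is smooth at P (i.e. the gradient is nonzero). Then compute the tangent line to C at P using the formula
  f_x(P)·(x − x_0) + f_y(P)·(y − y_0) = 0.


Tangent line at P: -6*x + 2*y - 12 = 0.

Step 1: f(-1, 3) = 0, so P lies on C.
Step 2: partial derivatives
  f_x(x, y) = 2*x - 2*y + 2, f_y(x, y) = -2*x.
  f_x(P) = -6, f_y(P) = 2 (gradient nonzero, so P is smooth).
Step 3: tangent line at P: -6·(x − -1) + 2·(y − 3) = 0.
Expanding: -6*x + 2*y - 12 = 0.


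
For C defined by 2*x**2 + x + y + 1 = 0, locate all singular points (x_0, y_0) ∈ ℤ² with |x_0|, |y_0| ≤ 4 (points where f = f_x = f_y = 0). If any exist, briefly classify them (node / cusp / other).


No singular points in the scanned grid; C is smooth there.

Compute partial derivatives:
  f_x = 4*x + 1.
  f_y = 1.
f_y = 1 is a nonzero constant, so f_y never vanishes: no point (x, y) can satisfy f = f_x = f_y = 0. In particular no (x, y) ∈ {−4, ..., 4}² is singular; the curve is smooth.


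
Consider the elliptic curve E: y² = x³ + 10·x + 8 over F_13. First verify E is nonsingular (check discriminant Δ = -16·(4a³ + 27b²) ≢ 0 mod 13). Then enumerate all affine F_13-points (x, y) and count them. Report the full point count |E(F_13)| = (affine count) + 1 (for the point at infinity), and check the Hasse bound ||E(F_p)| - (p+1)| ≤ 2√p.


Affine points = {(2, 6), (2, 7), (3, 0), (5, 1), (5, 12), (10, 4), (10, 9), (12, 6), (12, 7)}; affine count = 9; |E(F_13)| = 10.

Discriminant check: Δ ∝ 4a³ + 27b² = 4·10³ + 27·8² = 4·1000 + 27·64 ≡ 8 (mod 13). Nonzero ⇒ E is nonsingular.
For each x ∈ F_13, compute rhs = x³ + 10·x + 8 mod 13, then count y ∈ F_13 with y² ≡ rhs.
  x = 0: rhs = 8, matching y values: none (0 points).
  x = 1: rhs = 6, matching y values: none (0 points).
  x = 2: rhs = 10, matching y values: 6, 7 (2 points).
  x = 3: rhs = 0, matching y values: 0 (1 points).
  x = 4: rhs = 8, matching y values: none (0 points).
  x = 5: rhs = 1, matching y values: 1, 12 (2 points).
  x = 6: rhs = 11, matching y values: none (0 points).
  x = 7: rhs = 5, matching y values: none (0 points).
  x = 8: rhs = 2, matching y values: none (0 points).
  x = 9: rhs = 8, matching y values: none (0 points).
  x = 10: rhs = 3, matching y values: 4, 9 (2 points).
  x = 11: rhs = 6, matching y values: none (0 points).
  x = 12: rhs = 10, matching y values: 6, 7 (2 points).
Total affine count: 9.
Full point count |E(F_13)| = 9 + 1 = 10.
Hasse bound: |10 − (13+1)| = |-4| = 4 ≤ 2√13 ≈ 7.2111 ✓.


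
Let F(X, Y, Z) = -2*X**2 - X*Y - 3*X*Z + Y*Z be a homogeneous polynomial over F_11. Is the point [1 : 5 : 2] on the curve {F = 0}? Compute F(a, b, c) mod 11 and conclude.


F(1,5,2) ≡ 8 (mod 11); P is NOT on the curve.

Evaluate F(1, 5, 2) term-by-term (mod 11).
  -2*X**2 ↦ -2·1·1·1 = -2
  -X*Y ↦ -1·1·5·1 = -5
  -3*X*Z ↦ -3·1·1·2 = -6
  Y*Z ↦ 1·1·5·2 = 10
Sum: F(1, 5, 2) = (-2) + (-5) + (-6) + (10) = -3.
Reducing mod 11: -3 ≡ 8 (mod 11).
Since F(a, b, c) ≡ 8 ≠ 0 (mod 11), P does NOT lie on the curve.


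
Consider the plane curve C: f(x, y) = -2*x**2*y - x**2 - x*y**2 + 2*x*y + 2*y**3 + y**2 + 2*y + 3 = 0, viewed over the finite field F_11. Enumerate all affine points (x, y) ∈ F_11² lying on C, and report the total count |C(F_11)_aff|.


Affine F_11-points: {(0, 10), (1, 2), (3, 3), (3, 10), (5, 0), (5, 4), (5, 9), (6, 0), (6, 3), (6, 5), (7, 1), (8, 1), (10, 2), (10, 4)}; count = 14.

For each of the 121 pairs (x, y) ∈ F_11², evaluate f(x, y) mod 11. Record the zeros.
  x = 0: [0↦3, 1↦8, 2↦5, 3↦6, 4↦1, 5↦2, 6↦10, 7↦4, 8↦7, 9↦9, 10↦0]  zeros at y ∈ {10}
  x = 1: [0↦2, 1↦6, 2↦0, 3↦7, 4↦6, 5↦9, 6↦6, 7↦9, 8↦8, 9↦4, 10↦9]  zeros at y ∈ {2}
  x = 2: [0↦10, 1↦9, 2↦7, 3↦5, 4↦4, 5↦5, 6↦9, 7↦6, 8↦8, 9↦5, 10↦9]  zeros at y ∈ ∅
  x = 3: [0↦5, 1↦6, 2↦4, 3↦0, 4↦6, 5↦1, 6↦8, 7↦6, 8↦7, 9↦1, 10↦0]  zeros at y ∈ {3, 10}
  x = 4: [0↦9, 1↦8, 2↦2, 3↦3, 4↦1, 5↦8, 6↦3, 7↦9, 8↦5, 9↦3, 10↦4]  zeros at y ∈ ∅
  x = 5: [0↦0, 1↦4, 2↦1, 3↦3, 4↦0, 5↦4, 6↦5, 7↦4, 8↦2, 9↦0, 10↦10]  zeros at y ∈ {0, 4, 9}
  x = 6: [0↦0, 1↦5, 2↦1, 3↦0, 4↦3, 5↦0, 6↦3, 7↦2, 8↦9, 9↦3, 10↦7]  zeros at y ∈ {0, 3, 5}
  x = 7: [0↦9, 1↦0, 2↦2, 3↦5, 4↦10, 5↦7, 6↦8, 7↦3, 8↦4, 9↦1, 10↦6]  zeros at y ∈ {1}
  x = 8: [0↦5, 1↦0, 2↦4, 3↦7, 4↦10, 5↦3, 6↦9, 7↦7, 8↦9, 9↦5, 10↦7]  zeros at y ∈ {1}
  x = 9: [0↦10, 1↦5, 2↦7, 3↦6, 4↦3, 5↦10, 6↦6, 7↦3, 8↦2, 9↦4, 10↦10]  zeros at y ∈ ∅
  x = 10: [0↦2, 1↦4, 2↦0, 3↦2, 4↦0, 5↦6, 6↦10, 7↦2, 8↦5, 9↦9, 10↦4]  zeros at y ∈ {2, 4}
Collecting zeros: affine points = {(0, 10), (1, 2), (3, 3), (3, 10), (5, 0), (5, 4), (5, 9), (6, 0), (6, 3), (6, 5), (7, 1), (8, 1), (10, 2), (10, 4)}.
Total count |C(F_11)_aff| = 14.


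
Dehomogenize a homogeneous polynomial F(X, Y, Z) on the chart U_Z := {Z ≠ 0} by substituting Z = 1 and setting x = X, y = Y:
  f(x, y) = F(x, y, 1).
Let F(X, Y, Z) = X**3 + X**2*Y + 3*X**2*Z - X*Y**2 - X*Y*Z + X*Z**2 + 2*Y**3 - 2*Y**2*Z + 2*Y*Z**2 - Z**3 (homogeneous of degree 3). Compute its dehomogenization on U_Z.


f(x, y) = x**3 + x**2*y + 3*x**2 - x*y**2 - x*y + x + 2*y**3 - 2*y**2 + 2*y - 1

On U_Z we set Z = 1. Each monomial c·X^i·Y^j·Z^k in F becomes c·x^i·y^j·1^k = c·x^i·y^j.
Substituting Z = 1: F(X, Y, 1) = x**3 + x**2*y + 3*x**2 - x*y**2 - x*y + x + 2*y**3 - 2*y**2 + 2*y - 1.
Note: deg(f) ≤ deg(F) = 3; strict inequality happens when F is divisible by Z (lost terms).


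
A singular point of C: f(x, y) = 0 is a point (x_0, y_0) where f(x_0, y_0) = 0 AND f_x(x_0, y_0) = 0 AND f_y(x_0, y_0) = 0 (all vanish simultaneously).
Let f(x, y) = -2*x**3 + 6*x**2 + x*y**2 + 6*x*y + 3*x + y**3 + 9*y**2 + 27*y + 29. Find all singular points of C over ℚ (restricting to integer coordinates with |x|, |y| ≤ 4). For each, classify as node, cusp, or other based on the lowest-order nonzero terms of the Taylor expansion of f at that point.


Singular points: {(1, -3)}; classification: cusp.

Compute partial derivatives:
  f_x = -6*x**2 + 12*x + y**2 + 6*y + 3.
  f_y = 2*x*y + 6*x + 3*y**2 + 18*y + 27.
Scan x_0 ∈ {−4, ..., 4}. For each x_0, f_y(x_0, y) is a polynomial in y; find its integer roots y ∈ {−4, ..., 4}, then test f_x and f at those candidates.
  x = -4: f_y(-4, y) = 3*y**2 + 10*y + 3; vanishes at y ∈ {-3}. (-4, -3): f_x = -150 ≠ 0.
  x = -3: f_y(-3, y) = 3*y**2 + 12*y + 9; vanishes at y ∈ {-3, -1}. (-3, -3): f_x = -96 ≠ 0; (-3, -1): f_x = -92 ≠ 0.
  x = -2: f_y(-2, y) = 3*y**2 + 14*y + 15; vanishes at y ∈ {-3}. (-2, -3): f_x = -54 ≠ 0.
  x = -1: f_y(-1, y) = 3*y**2 + 16*y + 21; vanishes at y ∈ {-3}. (-1, -3): f_x = -24 ≠ 0.
  x = 0: f_y(0, y) = 3*y**2 + 18*y + 27; vanishes at y ∈ {-3}. (0, -3): f_x = -6 ≠ 0.
  x = 1: f_y(1, y) = 3*y**2 + 20*y + 33; vanishes at y ∈ {-3}. (1, -3): f_x = 0, f = 0 — SINGULAR.
  x = 2: f_y(2, y) = 3*y**2 + 22*y + 39; vanishes at y ∈ {-3}. (2, -3): f_x = -6 ≠ 0.
  x = 3: f_y(3, y) = 3*y**2 + 24*y + 45; vanishes at y ∈ {-3}. (3, -3): f_x = -24 ≠ 0.
  x = 4: f_y(4, y) = 3*y**2 + 26*y + 51; vanishes at y ∈ {-3}. (4, -3): f_x = -54 ≠ 0.
Only singular point on the grid: (1, -3).
Classify: substitute x = 1 + u, y = -3 + v and expand: f = -2*u**3 + u*v**2 + v**3 + v**2.
No constant or linear terms (consistent with a singular point). Quadratic part: v**2. Cubic part: -2*u**3 + u*v**2 + v**3.
The quadratic part v**2 is a perfect square, so there is a single (double) tangent line v = 0, i.e. y = -3. Restricting the cubic part to that line (v = 0) leaves -2*u**3 ≠ 0, so f is not divisible by v and the branch is v² ≈ 2*u**3 to lowest order — this is a cusp.
Classification: cusp.


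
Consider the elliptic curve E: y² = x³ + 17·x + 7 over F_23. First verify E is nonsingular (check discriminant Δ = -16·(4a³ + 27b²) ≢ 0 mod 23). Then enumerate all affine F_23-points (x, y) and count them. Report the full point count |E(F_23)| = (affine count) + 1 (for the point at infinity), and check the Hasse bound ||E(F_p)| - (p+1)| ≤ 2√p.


Affine points = {(1, 5), (1, 18), (2, 7), (2, 16), (3, 4), (3, 19), (4, 1), (4, 22), (6, 7), (6, 16), (7, 3), (7, 20), (10, 2), (10, 21), (15, 7), (15, 16), (18, 2), (18, 21), (19, 6), (19, 17), (22, 9), (22, 14)}; affine count = 22; |E(F_23)| = 23.

Discriminant check: Δ ∝ 4a³ + 27b² = 4·17³ + 27·7² = 4·4913 + 27·49 ≡ 22 (mod 23). Nonzero ⇒ E is nonsingular.
For each x ∈ F_23, compute rhs = x³ + 17·x + 7 mod 23, then count y ∈ F_23 with y² ≡ rhs.
  x = 0: rhs = 7, matching y values: none (0 points).
  x = 1: rhs = 2, matching y values: 5, 18 (2 points).
  x = 2: rhs = 3, matching y values: 7, 16 (2 points).
  x = 3: rhs = 16, matching y values: 4, 19 (2 points).
  x = 4: rhs = 1, matching y values: 1, 22 (2 points).
  x = 5: rhs = 10, matching y values: none (0 points).
  x = 6: rhs = 3, matching y values: 7, 16 (2 points).
  x = 7: rhs = 9, matching y values: 3, 20 (2 points).
  x = 8: rhs = 11, matching y values: none (0 points).
  x = 9: rhs = 15, matching y values: none (0 points).
  x = 10: rhs = 4, matching y values: 2, 21 (2 points).
  x = 11: rhs = 7, matching y values: none (0 points).
  x = 12: rhs = 7, matching y values: none (0 points).
  x = 13: rhs = 10, matching y values: none (0 points).
  x = 14: rhs = 22, matching y values: none (0 points).
  x = 15: rhs = 3, matching y values: 7, 16 (2 points).
  x = 16: rhs = 5, matching y values: none (0 points).
  x = 17: rhs = 11, matching y values: none (0 points).
  x = 18: rhs = 4, matching y values: 2, 21 (2 points).
  x = 19: rhs = 13, matching y values: 6, 17 (2 points).
  x = 20: rhs = 21, matching y values: none (0 points).
  x = 21: rhs = 11, matching y values: none (0 points).
  x = 22: rhs = 12, matching y values: 9, 14 (2 points).
Total affine count: 22.
Full point count |E(F_23)| = 22 + 1 = 23.
Hasse bound: |23 − (23+1)| = |-1| = 1 ≤ 2√23 ≈ 9.5917 ✓.


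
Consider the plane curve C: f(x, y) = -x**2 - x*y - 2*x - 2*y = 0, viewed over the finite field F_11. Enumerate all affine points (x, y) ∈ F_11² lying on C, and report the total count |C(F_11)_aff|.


Affine F_11-points: {(0, 0), (1, 10), (2, 9), (3, 8), (4, 7), (5, 6), (6, 5), (7, 4), (8, 3), (9, 0), (9, 1), (9, 2), (9, 3), (9, 4), (9, 5), (9, 6), (9, 7), (9, 8), (9, 9), (9, 10), (10, 1)}; count = 21.

For each of the 121 pairs (x, y) ∈ F_11², evaluate f(x, y) mod 11. Record the zeros.
  x = 0: [0↦0, 1↦9, 2↦7, 3↦5, 4↦3, 5↦1, 6↦10, 7↦8, 8↦6, 9↦4, 10↦2]  zeros at y ∈ {0}
  x = 1: [0↦8, 1↦5, 2↦2, 3↦10, 4↦7, 5↦4, 6↦1, 7↦9, 8↦6, 9↦3, 10↦0]  zeros at y ∈ {10}
  x = 2: [0↦3, 1↦10, 2↦6, 3↦2, 4↦9, 5↦5, 6↦1, 7↦8, 8↦4, 9↦0, 10↦7]  zeros at y ∈ {9}
  x = 3: [0↦7, 1↦2, 2↦8, 3↦3, 4↦9, 5↦4, 6↦10, 7↦5, 8↦0, 9↦6, 10↦1]  zeros at y ∈ {8}
  x = 4: [0↦9, 1↦3, 2↦8, 3↦2, 4↦7, 5↦1, 6↦6, 7↦0, 8↦5, 9↦10, 10↦4]  zeros at y ∈ {7}
  x = 5: [0↦9, 1↦2, 2↦6, 3↦10, 4↦3, 5↦7, 6↦0, 7↦4, 8↦8, 9↦1, 10↦5]  zeros at y ∈ {6}
  x = 6: [0↦7, 1↦10, 2↦2, 3↦5, 4↦8, 5↦0, 6↦3, 7↦6, 8↦9, 9↦1, 10↦4]  zeros at y ∈ {5}
  x = 7: [0↦3, 1↦5, 2↦7, 3↦9, 4↦0, 5↦2, 6↦4, 7↦6, 8↦8, 9↦10, 10↦1]  zeros at y ∈ {4}
  x = 8: [0↦8, 1↦9, 2↦10, 3↦0, 4↦1, 5↦2, 6↦3, 7↦4, 8↦5, 9↦6, 10↦7]  zeros at y ∈ {3}
  x = 9: [0↦0, 1↦0, 2↦0, 3↦0, 4↦0, 5↦0, 6↦0, 7↦0, 8↦0, 9↦0, 10↦0]  zeros at y ∈ {0, 1, 2, 3, 4, 5, 6, 7, 8, 9, 10}
  x = 10: [0↦1, 1↦0, 2↦10, 3↦9, 4↦8, 5↦7, 6↦6, 7↦5, 8↦4, 9↦3, 10↦2]  zeros at y ∈ {1}
Collecting zeros: affine points = {(0, 0), (1, 10), (2, 9), (3, 8), (4, 7), (5, 6), (6, 5), (7, 4), (8, 3), (9, 0), (9, 1), (9, 2), (9, 3), (9, 4), (9, 5), (9, 6), (9, 7), (9, 8), (9, 9), (9, 10), (10, 1)}.
Total count |C(F_11)_aff| = 21.


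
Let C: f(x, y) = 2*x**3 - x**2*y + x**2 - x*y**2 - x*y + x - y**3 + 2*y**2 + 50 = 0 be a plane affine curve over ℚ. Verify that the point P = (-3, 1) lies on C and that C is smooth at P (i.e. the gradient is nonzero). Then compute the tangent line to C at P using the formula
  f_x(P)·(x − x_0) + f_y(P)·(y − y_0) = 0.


Tangent line at P: 53*x + y + 158 = 0.

Step 1: f(-3, 1) = 0, so P lies on C.
Step 2: partial derivatives
  f_x(x, y) = 6*x**2 - 2*x*y + 2*x - y**2 - y + 1, f_y(x, y) = -x**2 - 2*x*y - x - 3*y**2 + 4*y.
  f_x(P) = 53, f_y(P) = 1 (gradient nonzero, so P is smooth).
Step 3: tangent line at P: 53·(x − -3) + 1·(y − 1) = 0.
Expanding: 53*x + y + 158 = 0.


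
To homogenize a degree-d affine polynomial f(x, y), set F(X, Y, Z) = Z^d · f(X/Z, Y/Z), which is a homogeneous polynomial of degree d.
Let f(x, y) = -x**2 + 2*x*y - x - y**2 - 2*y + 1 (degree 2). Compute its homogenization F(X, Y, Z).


F(X, Y, Z) = -X**2 + 2*X*Y - X*Z - Y**2 - 2*Y*Z + Z**2

deg(f) = 2.
Substitute x = X/Z, y = Y/Z into f, then multiply by Z^2.
  monomial -1·x^2·y^0 ↦ -1·X^2·Y^0·Z^0.
  monomial 2·x^1·y^1 ↦ 2·X^1·Y^1·Z^0.
  monomial -1·x^1·y^0 ↦ -1·X^1·Y^0·Z^1.
  monomial -1·x^0·y^2 ↦ -1·X^0·Y^2·Z^0.
  monomial -2·x^0·y^1 ↦ -2·X^0·Y^1·Z^1.
  monomial 1·x^0·y^0 ↦ 1·X^0·Y^0·Z^2.
Collecting: F(X, Y, Z) = -X**2 + 2*X*Y - X*Z - Y**2 - 2*Y*Z + Z**2.


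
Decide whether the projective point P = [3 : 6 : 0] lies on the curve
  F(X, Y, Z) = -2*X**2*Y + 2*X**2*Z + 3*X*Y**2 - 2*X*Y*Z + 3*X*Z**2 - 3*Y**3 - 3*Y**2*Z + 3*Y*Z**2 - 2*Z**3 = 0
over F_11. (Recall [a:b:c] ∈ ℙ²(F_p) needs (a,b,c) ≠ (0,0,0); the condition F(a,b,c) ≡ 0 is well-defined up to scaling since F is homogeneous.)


F(3,6,0) ≡ 8 (mod 11); P is NOT on the curve.

Evaluate F(3, 6, 0) term-by-term (mod 11).
  -2*X**2*Y ↦ -2·9·6·1 = -108
  2*X**2*Z ↦ 2·9·1·0 = 0
  3*X*Y**2 ↦ 3·3·36·1 = 324
  -2*X*Y*Z ↦ -2·3·6·0 = 0
  3*X*Z**2 ↦ 3·3·1·0 = 0
  -3*Y**3 ↦ -3·1·216·1 = -648
  -3*Y**2*Z ↦ -3·1·36·0 = 0
  3*Y*Z**2 ↦ 3·1·6·0 = 0
  -2*Z**3 ↦ -2·1·1·0 = 0
Sum: F(3, 6, 0) = (-108) + (0) + (324) + (0) + (0) + (-648) + (0) + (0) + (0) = -432.
Reducing mod 11: -432 ≡ 8 (mod 11).
Since F(a, b, c) ≡ 8 ≠ 0 (mod 11), P does NOT lie on the curve.


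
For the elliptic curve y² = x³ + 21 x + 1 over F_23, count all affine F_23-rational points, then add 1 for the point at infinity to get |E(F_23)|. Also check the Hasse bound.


Affine points = {(0, 1), (0, 22), (1, 0), (5, 1), (5, 22), (7, 10), (7, 13), (12, 7), (12, 16), (14, 7), (14, 16), (17, 2), (17, 21), (18, 1), (18, 22), (20, 7), (20, 16), (22, 5), (22, 18)}; affine count = 19; |E(F_23)| = 20.

Discriminant check: Δ ∝ 4a³ + 27b² = 4·21³ + 27·1² = 4·9261 + 27·1 ≡ 18 (mod 23). Nonzero ⇒ E is nonsingular.
For each x ∈ F_23, compute rhs = x³ + 21·x + 1 mod 23, then count y ∈ F_23 with y² ≡ rhs.
  x = 0: rhs = 1, matching y values: 1, 22 (2 points).
  x = 1: rhs = 0, matching y values: 0 (1 points).
  x = 2: rhs = 5, matching y values: none (0 points).
  x = 3: rhs = 22, matching y values: none (0 points).
  x = 4: rhs = 11, matching y values: none (0 points).
  x = 5: rhs = 1, matching y values: 1, 22 (2 points).
  x = 6: rhs = 21, matching y values: none (0 points).
  x = 7: rhs = 8, matching y values: 10, 13 (2 points).
  x = 8: rhs = 14, matching y values: none (0 points).
  x = 9: rhs = 22, matching y values: none (0 points).
  x = 10: rhs = 15, matching y values: none (0 points).
  x = 11: rhs = 22, matching y values: none (0 points).
  x = 12: rhs = 3, matching y values: 7, 16 (2 points).
  x = 13: rhs = 10, matching y values: none (0 points).
  x = 14: rhs = 3, matching y values: 7, 16 (2 points).
  x = 15: rhs = 11, matching y values: none (0 points).
  x = 16: rhs = 17, matching y values: none (0 points).
  x = 17: rhs = 4, matching y values: 2, 21 (2 points).
  x = 18: rhs = 1, matching y values: 1, 22 (2 points).
  x = 19: rhs = 14, matching y values: none (0 points).
  x = 20: rhs = 3, matching y values: 7, 16 (2 points).
  x = 21: rhs = 20, matching y values: none (0 points).
  x = 22: rhs = 2, matching y values: 5, 18 (2 points).
Total affine count: 19.
Full point count |E(F_23)| = 19 + 1 = 20.
Hasse bound: |20 − (23+1)| = |-4| = 4 ≤ 2√23 ≈ 9.5917 ✓.


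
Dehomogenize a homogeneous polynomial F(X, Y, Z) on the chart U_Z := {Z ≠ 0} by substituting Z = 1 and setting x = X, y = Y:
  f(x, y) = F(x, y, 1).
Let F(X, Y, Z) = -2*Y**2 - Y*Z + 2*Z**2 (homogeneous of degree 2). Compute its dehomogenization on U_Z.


f(x, y) = -2*y**2 - y + 2

On U_Z we set Z = 1. Each monomial c·X^i·Y^j·Z^k in F becomes c·x^i·y^j·1^k = c·x^i·y^j.
Substituting Z = 1: F(X, Y, 1) = -2*y**2 - y + 2.
Note: deg(f) ≤ deg(F) = 2; strict inequality happens when F is divisible by Z (lost terms).


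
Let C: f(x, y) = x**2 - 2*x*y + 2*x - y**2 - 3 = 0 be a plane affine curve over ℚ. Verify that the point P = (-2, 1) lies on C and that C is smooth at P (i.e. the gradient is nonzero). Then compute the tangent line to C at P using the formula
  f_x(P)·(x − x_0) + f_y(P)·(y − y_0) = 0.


Tangent line at P: -4*x + 2*y - 10 = 0.

Step 1: f(-2, 1) = 0, so P lies on C.
Step 2: partial derivatives
  f_x(x, y) = 2*x - 2*y + 2, f_y(x, y) = -2*x - 2*y.
  f_x(P) = -4, f_y(P) = 2 (gradient nonzero, so P is smooth).
Step 3: tangent line at P: -4·(x − -2) + 2·(y − 1) = 0.
Expanding: -4*x + 2*y - 10 = 0.


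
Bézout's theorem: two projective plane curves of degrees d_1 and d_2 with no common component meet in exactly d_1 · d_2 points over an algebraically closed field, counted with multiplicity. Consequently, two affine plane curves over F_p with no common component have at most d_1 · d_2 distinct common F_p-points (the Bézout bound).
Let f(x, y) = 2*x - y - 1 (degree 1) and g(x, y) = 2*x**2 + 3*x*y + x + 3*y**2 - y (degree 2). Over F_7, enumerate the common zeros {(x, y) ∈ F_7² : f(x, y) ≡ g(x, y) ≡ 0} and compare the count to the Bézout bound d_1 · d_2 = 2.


Common zeros: ∅; count = 0; Bézout bound = 2.

deg(f) = 1, deg(g) = 2, so Bézout bound = 2.
Scan x ∈ F_7. For each x, list the y ∈ F_7 with f(x, y) ≡ 0 and those with g(x, y) ≡ 0 (mod 7); the common zeros in that column are the intersection.
  x = 0: f ≡ 0 at y ∈ {6}; g ≡ 0 at y ∈ {0, 5}; common: ∅.
  x = 1: f ≡ 0 at y ∈ {1}; g ≡ 0 at y ∈ ∅; common: ∅.
  x = 2: f ≡ 0 at y ∈ {3}; g ≡ 0 at y ∈ ∅; common: ∅.
  x = 3: f ≡ 0 at y ∈ {5}; g ≡ 0 at y ∈ {0, 2}; common: ∅.
  x = 4: f ≡ 0 at y ∈ {0}; g ≡ 0 at y ∈ {2, 6}; common: ∅.
  x = 5: f ≡ 0 at y ∈ {2}; g ≡ 0 at y ∈ ∅; common: ∅.
  x = 6: f ≡ 0 at y ∈ {4}; g ≡ 0 at y ∈ {1, 5}; common: ∅.
Collecting: common zeros = ∅, so the count is 0.
Comparison with the Bézout bound: 0 ≤ 2 = deg(f)·deg(g), as expected for curves with no common component (the affine F_7-count falls short of the bound because intersections may lie at infinity, over extension fields, or carry multiplicity).


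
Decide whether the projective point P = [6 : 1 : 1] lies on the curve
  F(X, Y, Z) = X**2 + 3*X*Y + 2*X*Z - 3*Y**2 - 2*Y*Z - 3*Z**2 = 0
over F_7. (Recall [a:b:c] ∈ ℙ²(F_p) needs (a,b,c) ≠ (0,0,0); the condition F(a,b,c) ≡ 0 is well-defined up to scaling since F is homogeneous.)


F(6,1,1) ≡ 2 (mod 7); P is NOT on the curve.

Evaluate F(6, 1, 1) term-by-term (mod 7).
  X**2 ↦ 1·36·1·1 = 36
  3*X*Y ↦ 3·6·1·1 = 18
  2*X*Z ↦ 2·6·1·1 = 12
  -3*Y**2 ↦ -3·1·1·1 = -3
  -2*Y*Z ↦ -2·1·1·1 = -2
  -3*Z**2 ↦ -3·1·1·1 = -3
Sum: F(6, 1, 1) = (36) + (18) + (12) + (-3) + (-2) + (-3) = 58.
Reducing mod 7: 58 ≡ 2 (mod 7).
Since F(a, b, c) ≡ 2 ≠ 0 (mod 7), P does NOT lie on the curve.


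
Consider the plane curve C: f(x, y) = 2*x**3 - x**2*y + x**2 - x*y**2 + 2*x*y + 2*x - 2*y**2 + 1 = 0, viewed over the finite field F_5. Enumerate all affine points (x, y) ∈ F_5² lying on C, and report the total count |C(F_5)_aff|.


Affine F_5-points: {(2, 0), (3, 0), (4, 3), (4, 4)}; count = 4.

For each of the 25 pairs (x, y) ∈ F_5², evaluate f(x, y) mod 5. Record the zeros.
  x = 0: [0↦1, 1↦4, 2↦3, 3↦3, 4↦4]  zeros at y ∈ ∅
  x = 1: [0↦1, 1↦4, 2↦1, 3↦2, 4↦2]  zeros at y ∈ ∅
  x = 2: [0↦0, 1↦1, 2↦4, 3↦4, 4↦1]  zeros at y ∈ {0}
  x = 3: [0↦0, 1↦2, 2↦4, 3↦1, 4↦3]  zeros at y ∈ {0}
  x = 4: [0↦3, 1↦4, 2↦3, 3↦0, 4↦0]  zeros at y ∈ {3, 4}
Collecting zeros: affine points = {(2, 0), (3, 0), (4, 3), (4, 4)}.
Total count |C(F_5)_aff| = 4.


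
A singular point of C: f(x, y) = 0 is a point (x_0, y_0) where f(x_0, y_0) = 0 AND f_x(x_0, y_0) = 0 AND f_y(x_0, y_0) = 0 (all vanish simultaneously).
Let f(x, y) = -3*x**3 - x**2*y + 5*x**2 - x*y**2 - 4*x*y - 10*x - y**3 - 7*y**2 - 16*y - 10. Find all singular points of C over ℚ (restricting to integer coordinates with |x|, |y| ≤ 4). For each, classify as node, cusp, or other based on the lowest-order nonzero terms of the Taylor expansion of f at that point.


Singular points: {(1, -3)}; classification: node.

Compute partial derivatives:
  f_x = -9*x**2 - 2*x*y + 10*x - y**2 - 4*y - 10.
  f_y = -x**2 - 2*x*y - 4*x - 3*y**2 - 14*y - 16.
Scan x_0 ∈ {−4, ..., 4}. For each x_0, f_y(x_0, y) is a polynomial in y; find its integer roots y ∈ {−4, ..., 4}, then test f_x and f at those candidates.
  x = -4: f_y(-4, y) = -3*y**2 - 6*y - 16; no integer root y with |y| ≤ 4.
  x = -3: f_y(-3, y) = -3*y**2 - 8*y - 13; no integer root y with |y| ≤ 4.
  x = -2: f_y(-2, y) = -3*y**2 - 10*y - 12; no integer root y with |y| ≤ 4.
  x = -1: f_y(-1, y) = -3*y**2 - 12*y - 13; no integer root y with |y| ≤ 4.
  x = 0: f_y(0, y) = -3*y**2 - 14*y - 16; vanishes at y ∈ {-2}. (0, -2): f_x = -6 ≠ 0.
  x = 1: f_y(1, y) = -3*y**2 - 16*y - 21; vanishes at y ∈ {-3}. (1, -3): f_x = 0, f = 0 — SINGULAR.
  x = 2: f_y(2, y) = -3*y**2 - 18*y - 28; no integer root y with |y| ≤ 4.
  x = 3: f_y(3, y) = -3*y**2 - 20*y - 37; no integer root y with |y| ≤ 4.
  x = 4: f_y(4, y) = -3*y**2 - 22*y - 48; no integer root y with |y| ≤ 4.
Only singular point on the grid: (1, -3).
Classify: substitute x = 1 + u, y = -3 + v and expand: f = -3*u**3 - u**2*v - u**2 - u*v**2 - v**3 + v**2.
No constant or linear terms (consistent with a singular point). Quadratic part: -u**2 + v**2. Cubic part: -3*u**3 - u**2*v - u*v**2 - v**3.
The quadratic part v**2 - u**2 = (v − u)(v + u) splits into two distinct linear factors, so there are two distinct tangent lines y − -3 = ±(x − 1) — this is a node (ordinary double point).
Classification: node.


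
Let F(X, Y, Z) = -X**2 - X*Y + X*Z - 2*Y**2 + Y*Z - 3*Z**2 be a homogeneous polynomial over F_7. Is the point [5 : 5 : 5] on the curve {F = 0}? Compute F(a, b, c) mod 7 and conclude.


F(5,5,5) ≡ 1 (mod 7); P is NOT on the curve.

Evaluate F(5, 5, 5) term-by-term (mod 7).
  -X**2 ↦ -1·25·1·1 = -25
  -X*Y ↦ -1·5·5·1 = -25
  X*Z ↦ 1·5·1·5 = 25
  -2*Y**2 ↦ -2·1·25·1 = -50
  Y*Z ↦ 1·1·5·5 = 25
  -3*Z**2 ↦ -3·1·1·25 = -75
Sum: F(5, 5, 5) = (-25) + (-25) + (25) + (-50) + (25) + (-75) = -125.
Reducing mod 7: -125 ≡ 1 (mod 7).
Since F(a, b, c) ≡ 1 ≠ 0 (mod 7), P does NOT lie on the curve.


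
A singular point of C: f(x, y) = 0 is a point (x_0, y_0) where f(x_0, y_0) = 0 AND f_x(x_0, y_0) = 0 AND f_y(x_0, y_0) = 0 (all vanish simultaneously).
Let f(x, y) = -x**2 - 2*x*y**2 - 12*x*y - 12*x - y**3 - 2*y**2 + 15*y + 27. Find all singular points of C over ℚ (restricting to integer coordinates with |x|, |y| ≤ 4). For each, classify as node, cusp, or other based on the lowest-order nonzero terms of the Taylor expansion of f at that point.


Singular points: {(3, -3)}; classification: node.

Compute partial derivatives:
  f_x = -2*x - 2*y**2 - 12*y - 12.
  f_y = -4*x*y - 12*x - 3*y**2 - 4*y + 15.
Scan x_0 ∈ {−4, ..., 4}. For each x_0, f_y(x_0, y) is a polynomial in y; find its integer roots y ∈ {−4, ..., 4}, then test f_x and f at those candidates.
  x = -4: f_y(-4, y) = -3*y**2 + 12*y + 63; vanishes at y ∈ {-3}. (-4, -3): f_x = 14 ≠ 0.
  x = -3: f_y(-3, y) = -3*y**2 + 8*y + 51; vanishes at y ∈ {-3}. (-3, -3): f_x = 12 ≠ 0.
  x = -2: f_y(-2, y) = -3*y**2 + 4*y + 39; vanishes at y ∈ {-3}. (-2, -3): f_x = 10 ≠ 0.
  x = -1: f_y(-1, y) = 27 - 3*y**2; vanishes at y ∈ {-3, 3}. (-1, -3): f_x = 8 ≠ 0; (-1, 3): f_x = -64 ≠ 0.
  x = 0: f_y(0, y) = -3*y**2 - 4*y + 15; vanishes at y ∈ {-3}. (0, -3): f_x = 6 ≠ 0.
  x = 1: f_y(1, y) = -3*y**2 - 8*y + 3; vanishes at y ∈ {-3}. (1, -3): f_x = 4 ≠ 0.
  x = 2: f_y(2, y) = -3*y**2 - 12*y - 9; vanishes at y ∈ {-3, -1}. (2, -3): f_x = 2 ≠ 0; (2, -1): f_x = -6 ≠ 0.
  x = 3: f_y(3, y) = -3*y**2 - 16*y - 21; vanishes at y ∈ {-3}. (3, -3): f_x = 0, f = 0 — SINGULAR.
  x = 4: f_y(4, y) = -3*y**2 - 20*y - 33; vanishes at y ∈ {-3}. (4, -3): f_x = -2 ≠ 0.
Only singular point on the grid: (3, -3).
Classify: substitute x = 3 + u, y = -3 + v and expand: f = -u**2 - 2*u*v**2 - v**3 + v**2.
No constant or linear terms (consistent with a singular point). Quadratic part: -u**2 + v**2. Cubic part: -2*u*v**2 - v**3.
The quadratic part v**2 - u**2 = (v − u)(v + u) splits into two distinct linear factors, so there are two distinct tangent lines y − -3 = ±(x − 3) — this is a node (ordinary double point).
Classification: node.


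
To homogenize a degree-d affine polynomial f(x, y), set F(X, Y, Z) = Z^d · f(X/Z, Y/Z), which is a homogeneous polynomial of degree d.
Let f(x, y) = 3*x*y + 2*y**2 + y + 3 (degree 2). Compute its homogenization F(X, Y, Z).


F(X, Y, Z) = 3*X*Y + 2*Y**2 + Y*Z + 3*Z**2

deg(f) = 2.
Substitute x = X/Z, y = Y/Z into f, then multiply by Z^2.
  monomial 3·x^1·y^1 ↦ 3·X^1·Y^1·Z^0.
  monomial 2·x^0·y^2 ↦ 2·X^0·Y^2·Z^0.
  monomial 1·x^0·y^1 ↦ 1·X^0·Y^1·Z^1.
  monomial 3·x^0·y^0 ↦ 3·X^0·Y^0·Z^2.
Collecting: F(X, Y, Z) = 3*X*Y + 2*Y**2 + Y*Z + 3*Z**2.


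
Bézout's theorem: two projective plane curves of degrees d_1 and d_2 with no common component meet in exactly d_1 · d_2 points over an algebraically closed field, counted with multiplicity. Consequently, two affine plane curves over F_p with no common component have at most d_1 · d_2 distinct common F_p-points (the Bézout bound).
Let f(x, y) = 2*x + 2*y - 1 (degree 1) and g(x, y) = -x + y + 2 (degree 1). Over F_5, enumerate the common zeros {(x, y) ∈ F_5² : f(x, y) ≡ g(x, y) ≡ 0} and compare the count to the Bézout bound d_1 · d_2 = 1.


Common zeros: {(0, 3)}; count = 1; Bézout bound = 1.

deg(f) = 1, deg(g) = 1, so Bézout bound = 1.
Scan x ∈ F_5. For each x, list the y ∈ F_5 with f(x, y) ≡ 0 and those with g(x, y) ≡ 0 (mod 5); the common zeros in that column are the intersection.
  x = 0: f ≡ 0 at y ∈ {3}; g ≡ 0 at y ∈ {3}; common: {3}.
  x = 1: f ≡ 0 at y ∈ {2}; g ≡ 0 at y ∈ {4}; common: ∅.
  x = 2: f ≡ 0 at y ∈ {1}; g ≡ 0 at y ∈ {0}; common: ∅.
  x = 3: f ≡ 0 at y ∈ {0}; g ≡ 0 at y ∈ {1}; common: ∅.
  x = 4: f ≡ 0 at y ∈ {4}; g ≡ 0 at y ∈ {2}; common: ∅.
Collecting: common zeros = {(0, 3)}, so the count is 1.
Comparison with the Bézout bound: 1 ≤ 1 = deg(f)·deg(g), as expected for curves with no common component (the bound is attained).


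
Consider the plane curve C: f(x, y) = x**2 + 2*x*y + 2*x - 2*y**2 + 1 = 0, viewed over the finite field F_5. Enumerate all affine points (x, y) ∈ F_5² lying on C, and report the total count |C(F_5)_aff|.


Affine F_5-points: {(1, 2), (1, 4), (3, 1), (3, 2), (4, 0), (4, 4)}; count = 6.

For each of the 25 pairs (x, y) ∈ F_5², evaluate f(x, y) mod 5. Record the zeros.
  x = 0: [0↦1, 1↦4, 2↦3, 3↦3, 4↦4]  zeros at y ∈ ∅
  x = 1: [0↦4, 1↦4, 2↦0, 3↦2, 4↦0]  zeros at y ∈ {2, 4}
  x = 2: [0↦4, 1↦1, 2↦4, 3↦3, 4↦3]  zeros at y ∈ ∅
  x = 3: [0↦1, 1↦0, 2↦0, 3↦1, 4↦3]  zeros at y ∈ {1, 2}
  x = 4: [0↦0, 1↦1, 2↦3, 3↦1, 4↦0]  zeros at y ∈ {0, 4}
Collecting zeros: affine points = {(1, 2), (1, 4), (3, 1), (3, 2), (4, 0), (4, 4)}.
Total count |C(F_5)_aff| = 6.


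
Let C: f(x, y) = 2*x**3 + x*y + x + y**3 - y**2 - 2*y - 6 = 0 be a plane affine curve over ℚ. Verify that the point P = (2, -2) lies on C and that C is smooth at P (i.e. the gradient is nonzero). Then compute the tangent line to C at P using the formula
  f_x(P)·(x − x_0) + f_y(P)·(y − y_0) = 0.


Tangent line at P: 23*x + 16*y - 14 = 0.

Step 1: f(2, -2) = 0, so P lies on C.
Step 2: partial derivatives
  f_x(x, y) = 6*x**2 + y + 1, f_y(x, y) = x + 3*y**2 - 2*y - 2.
  f_x(P) = 23, f_y(P) = 16 (gradient nonzero, so P is smooth).
Step 3: tangent line at P: 23·(x − 2) + 16·(y − -2) = 0.
Expanding: 23*x + 16*y - 14 = 0.


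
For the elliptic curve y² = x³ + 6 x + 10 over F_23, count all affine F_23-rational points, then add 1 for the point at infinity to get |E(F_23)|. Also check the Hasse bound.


Affine points = {(3, 3), (3, 20), (4, 11), (4, 12), (5, 2), (5, 21), (6, 3), (6, 20), (7, 2), (7, 21), (8, 8), (8, 15), (10, 9), (10, 14), (11, 2), (11, 21), (12, 4), (12, 19), (13, 10), (13, 13), (14, 3), (14, 20), (15, 5), (15, 18), (16, 4), (16, 19), (18, 4), (18, 19), (21, 6), (21, 17), (22, 7), (22, 16)}; affine count = 32; |E(F_23)| = 33.

Discriminant check: Δ ∝ 4a³ + 27b² = 4·6³ + 27·10² = 4·216 + 27·100 ≡ 22 (mod 23). Nonzero ⇒ E is nonsingular.
For each x ∈ F_23, compute rhs = x³ + 6·x + 10 mod 23, then count y ∈ F_23 with y² ≡ rhs.
  x = 0: rhs = 10, matching y values: none (0 points).
  x = 1: rhs = 17, matching y values: none (0 points).
  x = 2: rhs = 7, matching y values: none (0 points).
  x = 3: rhs = 9, matching y values: 3, 20 (2 points).
  x = 4: rhs = 6, matching y values: 11, 12 (2 points).
  x = 5: rhs = 4, matching y values: 2, 21 (2 points).
  x = 6: rhs = 9, matching y values: 3, 20 (2 points).
  x = 7: rhs = 4, matching y values: 2, 21 (2 points).
  x = 8: rhs = 18, matching y values: 8, 15 (2 points).
  x = 9: rhs = 11, matching y values: none (0 points).
  x = 10: rhs = 12, matching y values: 9, 14 (2 points).
  x = 11: rhs = 4, matching y values: 2, 21 (2 points).
  x = 12: rhs = 16, matching y values: 4, 19 (2 points).
  x = 13: rhs = 8, matching y values: 10, 13 (2 points).
  x = 14: rhs = 9, matching y values: 3, 20 (2 points).
  x = 15: rhs = 2, matching y values: 5, 18 (2 points).
  x = 16: rhs = 16, matching y values: 4, 19 (2 points).
  x = 17: rhs = 11, matching y values: none (0 points).
  x = 18: rhs = 16, matching y values: 4, 19 (2 points).
  x = 19: rhs = 14, matching y values: none (0 points).
  x = 20: rhs = 11, matching y values: none (0 points).
  x = 21: rhs = 13, matching y values: 6, 17 (2 points).
  x = 22: rhs = 3, matching y values: 7, 16 (2 points).
Total affine count: 32.
Full point count |E(F_23)| = 32 + 1 = 33.
Hasse bound: |33 − (23+1)| = |9| = 9 ≤ 2√23 ≈ 9.5917 ✓.
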